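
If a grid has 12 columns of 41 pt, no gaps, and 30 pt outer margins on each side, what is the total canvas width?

552 pt

Canvas = 2·30 + 12·41 = 60 + 492 = 552 pt.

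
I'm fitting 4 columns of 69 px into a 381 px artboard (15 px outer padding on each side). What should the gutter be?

Content width = 381 − 2·15 = 351 px.
4·69 + 3g = 351 → 3g = 75 → g = 25 px.

25 px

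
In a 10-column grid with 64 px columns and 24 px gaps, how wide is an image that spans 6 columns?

Span of 6: 6·64 + 5·24 = 384 + 120 = 504 px.

504 px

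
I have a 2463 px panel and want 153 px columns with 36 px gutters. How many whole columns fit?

13 columns

k columns need k·153 + (k−1)·36 = k·189 − 36.
k·189 − 36 ≤ 2463 → k ≤ 2499 / 189 ≈ 13.22, so k = 13.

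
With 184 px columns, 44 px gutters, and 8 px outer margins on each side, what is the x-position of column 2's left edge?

Before column 2: the margin + 1 column + 1 gutter.
Offset = 8 + 1·(184 + 44) = 8 + 228 = 236 px.

236 px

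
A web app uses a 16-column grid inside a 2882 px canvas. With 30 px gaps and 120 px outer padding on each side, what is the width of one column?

137 px

Take off 240 px of margins, leaving 2642 px.
2642 − 15·30 = 2192; ÷16 gives c = 137 px.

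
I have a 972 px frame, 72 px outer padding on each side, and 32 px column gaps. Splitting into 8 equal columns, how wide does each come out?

75.5 px

Content width = 972 − 2·72 = 828 px.
8 columns + 7 column gaps: 8c + 7·32 = 828.
8c = 828 − 224 = 604, so c = 75.5 px.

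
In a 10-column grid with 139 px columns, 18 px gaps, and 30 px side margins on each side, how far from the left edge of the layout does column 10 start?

Column 10 starts at margin + 9·(column + gutter) = 30 + 9·157 = 1443 px.

1443 px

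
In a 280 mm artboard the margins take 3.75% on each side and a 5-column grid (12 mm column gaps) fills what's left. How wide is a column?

Each margin = 3.75% of 280 = 10.5 mm; content = 280 − 2·10.5 = 259 mm.
5 columns + 4 column gaps: 5c + 4·12 = 259.
5c = 259 − 48 = 211, so c = 42.2 mm.

42.2 mm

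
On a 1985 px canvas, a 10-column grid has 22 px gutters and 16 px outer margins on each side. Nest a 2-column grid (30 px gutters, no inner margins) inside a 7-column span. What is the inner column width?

Inside the margins: 1985 − 32 = 1953 px.
10 columns + 9 gutters: 10c + 9·22 = 1953.
10c = 1953 − 198 = 1755, so c = 175.5 px.
7-column span = 7·175.5 + 6·22 = 1360.5 px.
Subtracting 1 gutter of 30 leaves 1330.5 for 2 columns, so d = 665.25 px.

665.25 px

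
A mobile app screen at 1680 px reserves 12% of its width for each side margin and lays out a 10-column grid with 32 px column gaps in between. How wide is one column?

98.88 px

1680 × (1 − 2·12%) = 1680 × 76% = 1276.8 px for the columns.
Subtracting 9 column gaps of 32 leaves 988.8 for 10 columns, so c = 98.88 px.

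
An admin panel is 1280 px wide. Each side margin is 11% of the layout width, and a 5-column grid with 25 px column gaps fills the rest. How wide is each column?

Each margin = 11% of 1280 = 140.8 px; content = 1280 − 2·140.8 = 998.4 px.
5c + 4·25 = 998.4 → 5c = 898.4 → c = 179.68 px.

179.68 px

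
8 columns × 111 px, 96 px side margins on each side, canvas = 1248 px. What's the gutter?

Inside the margins: 1248 − 192 = 1056 px.
8 columns take 8·111 = 888 px; remaining 168 splits into 7 gutters.
g = 168 / 7 = 24 px.

24 px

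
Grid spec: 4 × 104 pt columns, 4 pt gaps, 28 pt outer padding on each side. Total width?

Total width: 2·28 + 4·104 + 3·4 = 484 pt.

484 pt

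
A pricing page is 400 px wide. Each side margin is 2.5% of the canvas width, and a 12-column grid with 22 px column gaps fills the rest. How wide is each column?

11.5 px

Margins: 2.5% × 400 = 10 px each, so content = 400 − 20 = 380 px.
Subtracting 11 column gaps of 22 leaves 138 for 12 columns, so c = 11.5 px.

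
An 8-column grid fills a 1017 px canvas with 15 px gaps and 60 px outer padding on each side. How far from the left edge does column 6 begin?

630 px

Inside the margins: 1017 − 120 = 897 px.
8 columns + 7 gaps: 8c + 7·15 = 897.
8c = 897 − 105 = 792, so c = 99 px.
Each column+gutter stride is 114 px; 5 of them past the 60 px margin is 60 + 570 = 630 px.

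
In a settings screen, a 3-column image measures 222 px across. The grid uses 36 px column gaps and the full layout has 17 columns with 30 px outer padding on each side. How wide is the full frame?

1486 px

3 columns + 2 column gaps: 3c + 2·36 = 222.
3c = 222 − 72 = 150, so c = 50 px.
Adding margins, columns and gutters: 60 + 850 + 576 = 1486 px.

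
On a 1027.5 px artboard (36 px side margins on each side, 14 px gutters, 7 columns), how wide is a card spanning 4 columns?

540 px

Content width = 1027.5 − 2·36 = 955.5 px.
Subtracting 6 gutters of 14 leaves 871.5 for 7 columns, so c = 124.5 px.
4-column span = 4·124.5 + 3·14 = 540 px.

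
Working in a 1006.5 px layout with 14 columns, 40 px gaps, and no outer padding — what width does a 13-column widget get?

931.75 px

14 columns + 13 gaps: 14c + 13·40 = 1006.5.
14c = 1006.5 − 520 = 486.5, so c = 34.75 px.
Span of 13: 13·34.75 + 12·40 = 451.75 + 480 = 931.75 px.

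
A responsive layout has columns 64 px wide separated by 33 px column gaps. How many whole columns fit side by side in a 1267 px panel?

k columns need k·64 + (k−1)·33 = k·97 − 33.
k·97 − 33 ≤ 1267 → k ≤ 1300 / 97 ≈ 13.40, so k = 13.

13 columns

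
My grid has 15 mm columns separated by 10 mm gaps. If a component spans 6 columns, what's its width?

6-column span = 6·15 + 5·10 = 140 mm.

140 mm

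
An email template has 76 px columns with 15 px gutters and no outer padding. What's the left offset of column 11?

No margin, so column 11 starts at 10·(column + gutter) = 10·91 = 910 px.

910 px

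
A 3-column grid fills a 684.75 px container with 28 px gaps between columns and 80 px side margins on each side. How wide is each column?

156.25 px

Inside the margins: 684.75 − 160 = 524.75 px.
524.75 − 2·28 = 468.75; ÷3 gives c = 156.25 px.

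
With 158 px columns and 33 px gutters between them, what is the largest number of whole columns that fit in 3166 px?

Each extra column adds 158 + 33 = 191 px.
(3166 + 33) / 191 = 16.75, so 16 columns fit.

16 columns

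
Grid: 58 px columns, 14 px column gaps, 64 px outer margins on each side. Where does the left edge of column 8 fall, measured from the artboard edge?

Before column 8: the margin + 7 columns + 7 column gaps.
Offset = 64 + 7·(58 + 14) = 64 + 504 = 568 px.

568 px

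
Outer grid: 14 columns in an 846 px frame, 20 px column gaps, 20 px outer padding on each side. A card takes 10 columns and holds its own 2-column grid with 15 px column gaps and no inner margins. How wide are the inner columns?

277.5 px

Subtract both margins: 846 − 2·20 = 806 px.
14c + 13·20 = 806 → 14c = 546 → c = 39 px.
10 columns plus 9 column gaps: 390 + 180 = 570 px.
2d + 1·15 = 570 → 2d = 555 → d = 277.5 px.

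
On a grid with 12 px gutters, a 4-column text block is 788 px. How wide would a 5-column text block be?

4 columns + 3 gutters: 4c + 3·12 = 788.
4c = 788 − 36 = 752, so c = 188 px.
5-column span = 5·188 + 4·12 = 988 px.

988 px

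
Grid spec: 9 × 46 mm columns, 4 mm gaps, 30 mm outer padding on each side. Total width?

Adding margins, columns and gutters: 60 + 414 + 32 = 506 mm.

506 mm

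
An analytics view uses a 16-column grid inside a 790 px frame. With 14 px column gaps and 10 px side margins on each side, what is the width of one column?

35 px

Take off 20 px of margins, leaving 770 px.
Subtracting 15 column gaps of 14 leaves 560 for 16 columns, so c = 35 px.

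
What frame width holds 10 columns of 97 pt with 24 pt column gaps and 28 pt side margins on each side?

Frame = 2·28 + 10·97 + 9·24 = 56 + 970 + 216 = 1242 pt.

1242 pt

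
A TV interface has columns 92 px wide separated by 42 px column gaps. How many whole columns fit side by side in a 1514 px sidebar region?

11 columns

Each extra column adds 92 + 42 = 134 px.
(1514 + 42) / 134 = 11.61, so 11 columns fit.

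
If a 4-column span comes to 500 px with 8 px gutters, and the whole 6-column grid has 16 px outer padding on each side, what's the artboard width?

4 columns + 3 gutters: 4c + 3·8 = 500.
4c = 500 − 24 = 476, so c = 119 px.
Total width: 2·16 + 6·119 + 5·8 = 786 px.

786 px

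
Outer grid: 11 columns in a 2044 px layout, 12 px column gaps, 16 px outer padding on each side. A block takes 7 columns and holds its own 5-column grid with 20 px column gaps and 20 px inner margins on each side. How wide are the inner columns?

231.2 px

Subtract both margins: 2044 − 2·16 = 2012 px.
Subtracting 10 column gaps of 12 leaves 1892 for 11 columns, so c = 172 px.
Span of 7: 7·172 + 6·12 = 1204 + 72 = 1276 px.
Inner content = 1276 − 2·20 = 1236 px.
1236 − 4·20 = 1156; ÷5 gives d = 231.2 px.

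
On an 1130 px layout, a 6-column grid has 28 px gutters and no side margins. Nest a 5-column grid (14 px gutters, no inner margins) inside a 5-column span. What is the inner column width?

Subtracting 5 gutters of 28 leaves 990 for 6 columns, so c = 165 px.
Span of 5: 5·165 + 4·28 = 825 + 112 = 937 px.
937 − 4·14 = 881; ÷5 gives d = 176.2 px.

176.2 px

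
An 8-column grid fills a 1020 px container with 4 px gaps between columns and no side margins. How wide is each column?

1020 − 7·4 = 992; ÷8 gives c = 124 px.

124 px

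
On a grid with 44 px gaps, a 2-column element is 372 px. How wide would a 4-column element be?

2 columns + 1 gap: 2c + 1·44 = 372.
2c = 372 − 44 = 328, so c = 164 px.
4-column span = 4·164 + 3·44 = 788 px.

788 px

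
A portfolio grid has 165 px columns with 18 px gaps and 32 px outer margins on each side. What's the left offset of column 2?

215 px

Before column 2: the margin + 1 column + 1 gap.
Offset = 32 + 1·(165 + 18) = 32 + 183 = 215 px.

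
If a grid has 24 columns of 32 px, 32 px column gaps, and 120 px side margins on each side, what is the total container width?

Container = 2·120 + 24·32 + 23·32 = 240 + 768 + 736 = 1744 px.

1744 px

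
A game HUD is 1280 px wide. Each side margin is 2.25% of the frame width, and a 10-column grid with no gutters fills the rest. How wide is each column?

Each margin = 2.25% of 1280 = 28.8 px; content = 1280 − 2·28.8 = 1222.4 px.
10c = 1222.4 → c = 122.24 px.

122.24 px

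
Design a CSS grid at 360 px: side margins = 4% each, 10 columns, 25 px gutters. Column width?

10.62 px

Each margin = 4% of 360 = 14.4 px; content = 360 − 2·14.4 = 331.2 px.
10c + 9·25 = 331.2 → 10c = 106.2 → c = 10.62 px.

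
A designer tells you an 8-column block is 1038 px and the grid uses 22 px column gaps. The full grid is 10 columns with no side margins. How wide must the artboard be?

1303 px

1038 − 7·22 = 884; ÷8 gives c = 110.5 px.
Artboard = 10·110.5 + 9·22 = 1105 + 198 = 1303 px.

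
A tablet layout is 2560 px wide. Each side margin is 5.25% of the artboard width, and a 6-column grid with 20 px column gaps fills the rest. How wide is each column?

Margins: 5.25% × 2560 = 134.4 px each, so content = 2560 − 268.8 = 2291.2 px.
6c + 5·20 = 2291.2 → 6c = 2191.2 → c = 365.2 px.

365.2 px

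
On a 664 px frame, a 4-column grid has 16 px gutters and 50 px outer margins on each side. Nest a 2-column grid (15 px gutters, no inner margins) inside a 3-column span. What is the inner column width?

Subtract both margins: 664 − 2·50 = 564 px.
Subtracting 3 gutters of 16 leaves 516 for 4 columns, so c = 129 px.
Span of 3: 3·129 + 2·16 = 387 + 32 = 419 px.
2 columns + 1 gutter: 2d + 1·15 = 419.
2d = 419 − 15 = 404, so d = 202 px.

202 px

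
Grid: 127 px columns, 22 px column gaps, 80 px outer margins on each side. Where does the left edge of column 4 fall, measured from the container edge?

Before column 4: the margin + 3 columns + 3 column gaps.
Offset = 80 + 3·(127 + 22) = 80 + 447 = 527 px.

527 px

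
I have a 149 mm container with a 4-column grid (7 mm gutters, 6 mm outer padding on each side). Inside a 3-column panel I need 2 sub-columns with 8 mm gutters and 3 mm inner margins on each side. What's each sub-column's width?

43.5 mm

Subtract both margins: 149 − 2·6 = 137 mm.
4 columns + 3 gutters: 4c + 3·7 = 137.
4c = 137 − 21 = 116, so c = 29 mm.
3 columns plus 2 gutters: 87 + 14 = 101 mm.
Inner content = 101 − 2·3 = 95 mm.
2 columns + 1 gutter: 2d + 1·8 = 95.
2d = 95 − 8 = 87, so d = 43.5 mm.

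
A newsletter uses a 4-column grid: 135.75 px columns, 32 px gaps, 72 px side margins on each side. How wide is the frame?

Total width: 2·72 + 4·135.75 + 3·32 = 783 px.

783 px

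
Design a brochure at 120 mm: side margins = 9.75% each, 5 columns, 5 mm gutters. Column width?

Each margin = 9.75% of 120 = 11.7 mm; content = 120 − 2·11.7 = 96.6 mm.
Subtracting 4 gutters of 5 leaves 76.6 for 5 columns, so c = 15.32 mm.

15.32 mm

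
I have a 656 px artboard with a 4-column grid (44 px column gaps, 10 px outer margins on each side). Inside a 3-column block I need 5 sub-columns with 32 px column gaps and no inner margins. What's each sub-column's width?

Subtract both margins: 656 − 2·10 = 636 px.
4c + 3·44 = 636 → 4c = 504 → c = 126 px.
3-column span = 3·126 + 2·44 = 466 px.
466 − 4·32 = 338; ÷5 gives d = 67.6 px.

67.6 px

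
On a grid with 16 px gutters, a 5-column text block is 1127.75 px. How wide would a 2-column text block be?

5c + 4·16 = 1127.75 → 5c = 1063.75 → c = 212.75 px.
Span of 2: 2·212.75 + 1·16 = 425.5 + 16 = 441.5 px.

441.5 px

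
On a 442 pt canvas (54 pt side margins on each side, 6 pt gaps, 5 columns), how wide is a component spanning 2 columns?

130 pt

Content width = 442 − 2·54 = 334 pt.
5 columns + 4 gaps: 5c + 4·6 = 334.
5c = 334 − 24 = 310, so c = 62 pt.
2-column span = 2·62 + 1·6 = 130 pt.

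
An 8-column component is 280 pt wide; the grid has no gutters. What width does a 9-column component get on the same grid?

315 pt

280 / 8 = 35 pt per column.
With no gutters, 9 columns span 9·35 = 315 pt.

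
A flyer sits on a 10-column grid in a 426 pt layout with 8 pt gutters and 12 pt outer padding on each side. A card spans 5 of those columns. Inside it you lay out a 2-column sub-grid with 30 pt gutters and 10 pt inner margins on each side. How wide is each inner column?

73.5 pt

Subtract both margins: 426 − 2·12 = 402 pt.
10 columns + 9 gutters: 10c + 9·8 = 402.
10c = 402 − 72 = 330, so c = 33 pt.
Span of 5: 5·33 + 4·8 = 165 + 32 = 197 pt.
Inner content = 197 − 2·10 = 177 pt.
177 − 1·30 = 147; ÷2 gives d = 73.5 pt.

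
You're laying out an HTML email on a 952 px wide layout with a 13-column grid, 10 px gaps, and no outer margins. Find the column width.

952 − 12·10 = 832; ÷13 gives c = 64 px.

64 px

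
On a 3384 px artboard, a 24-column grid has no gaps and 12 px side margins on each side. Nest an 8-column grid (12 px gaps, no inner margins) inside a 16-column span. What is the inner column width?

Inside the margins: 3384 − 24 = 3360 px.
24c = 3360 → c = 140 px.
With no gaps, 16 columns span 16·140 = 2240 px.
8d + 7·12 = 2240 → 8d = 2156 → d = 269.5 px.

269.5 px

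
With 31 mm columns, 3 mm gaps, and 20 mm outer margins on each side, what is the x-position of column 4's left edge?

Each column+gutter stride is 34 mm; 3 of them past the 20 mm margin is 20 + 102 = 122 mm.

122 mm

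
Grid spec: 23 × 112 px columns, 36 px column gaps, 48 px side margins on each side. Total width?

Layout = 2·48 + 23·112 + 22·36 = 96 + 2576 + 792 = 3464 px.

3464 px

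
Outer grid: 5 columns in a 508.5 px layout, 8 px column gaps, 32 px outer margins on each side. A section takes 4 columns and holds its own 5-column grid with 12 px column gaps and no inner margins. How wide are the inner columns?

Subtract both margins: 508.5 − 2·32 = 444.5 px.
5 columns + 4 column gaps: 5c + 4·8 = 444.5.
5c = 444.5 − 32 = 412.5, so c = 82.5 px.
Span of 4: 4·82.5 + 3·8 = 330 + 24 = 354 px.
Subtracting 4 column gaps of 12 leaves 306 for 5 columns, so d = 61.2 px.

61.2 px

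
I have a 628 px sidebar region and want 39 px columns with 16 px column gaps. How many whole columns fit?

Each extra column adds 39 + 16 = 55 px.
(628 + 16) / 55 = 11.71, so 11 columns fit.

11 columns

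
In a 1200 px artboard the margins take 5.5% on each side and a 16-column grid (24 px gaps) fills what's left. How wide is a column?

44.25 px

Margins: 5.5% × 1200 = 66 px each, so content = 1200 − 132 = 1068 px.
16c + 15·24 = 1068 → 16c = 708 → c = 44.25 px.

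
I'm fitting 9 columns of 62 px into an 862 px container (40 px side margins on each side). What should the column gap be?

Subtract both margins: 862 − 2·40 = 782 px.
9·62 + 8g = 782 → 8g = 224 → g = 28 px.

28 px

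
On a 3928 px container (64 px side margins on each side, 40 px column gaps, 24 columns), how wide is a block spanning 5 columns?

760 px

Take off 128 px of margins, leaving 3800 px.
24c + 23·40 = 3800 → 24c = 2880 → c = 120 px.
5-column span = 5·120 + 4·40 = 760 px.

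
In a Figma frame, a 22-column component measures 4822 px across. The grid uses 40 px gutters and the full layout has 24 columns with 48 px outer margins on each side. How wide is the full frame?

5360 px

4822 − 21·40 = 3982; ÷22 gives c = 181 px.
Total width: 2·48 + 24·181 + 23·40 = 5360 px.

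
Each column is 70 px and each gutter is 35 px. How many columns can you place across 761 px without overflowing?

7 columns

Each extra column adds 70 + 35 = 105 px.
(761 + 35) / 105 = 7.58, so 7 columns fit.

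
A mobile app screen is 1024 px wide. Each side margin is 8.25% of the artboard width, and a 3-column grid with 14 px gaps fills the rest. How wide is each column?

1024 × (1 − 2·8.25%) = 1024 × 83.5% = 855.04 px for the columns.
Subtracting 2 gaps of 14 leaves 827.04 for 3 columns, so c = 275.68 px.

275.68 px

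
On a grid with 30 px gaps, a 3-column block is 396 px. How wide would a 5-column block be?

680 px

3 columns + 2 gaps: 3c + 2·30 = 396.
3c = 396 − 60 = 336, so c = 112 px.
5 columns plus 4 gaps: 560 + 120 = 680 px.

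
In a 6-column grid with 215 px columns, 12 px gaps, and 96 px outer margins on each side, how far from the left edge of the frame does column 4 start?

Each column+gutter stride is 227 px; 3 of them past the 96 px margin is 96 + 681 = 777 px.

777 px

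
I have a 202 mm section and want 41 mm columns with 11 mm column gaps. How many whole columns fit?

Each extra column adds 41 + 11 = 52 mm.
(202 + 11) / 52 = 4.10, so 4 columns fit.

4 columns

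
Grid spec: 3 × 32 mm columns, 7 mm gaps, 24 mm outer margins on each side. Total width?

158 mm

Artboard = 2·24 + 3·32 + 2·7 = 48 + 96 + 14 = 158 mm.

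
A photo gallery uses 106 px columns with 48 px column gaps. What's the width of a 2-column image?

260 px

Span of 2: 2·106 + 1·48 = 212 + 48 = 260 px.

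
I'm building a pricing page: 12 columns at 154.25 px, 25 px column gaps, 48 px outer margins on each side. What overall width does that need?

2222 px

Adding margins, columns and gutters: 96 + 1851 + 275 = 2222 px.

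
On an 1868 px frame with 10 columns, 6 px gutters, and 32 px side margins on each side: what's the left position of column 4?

575 px

Take off 64 px of margins, leaving 1804 px.
1804 − 9·6 = 1750; ÷10 gives c = 175 px.
Each column+gutter stride is 181 px; 3 of them past the 32 px margin is 32 + 543 = 575 px.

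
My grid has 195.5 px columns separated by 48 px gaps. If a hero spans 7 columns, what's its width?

1656.5 px

7-column span = 7·195.5 + 6·48 = 1656.5 px.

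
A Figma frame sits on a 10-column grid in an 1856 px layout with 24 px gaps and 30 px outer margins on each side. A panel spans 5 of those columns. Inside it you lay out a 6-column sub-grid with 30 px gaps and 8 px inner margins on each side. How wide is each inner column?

120 px

Take off 60 px of margins, leaving 1796 px.
Subtracting 9 gaps of 24 leaves 1580 for 10 columns, so c = 158 px.
5 columns plus 4 gaps: 790 + 96 = 886 px.
Inner content = 886 − 2·8 = 870 px.
6 columns + 5 gaps: 6d + 5·30 = 870.
6d = 870 − 150 = 720, so d = 120 px.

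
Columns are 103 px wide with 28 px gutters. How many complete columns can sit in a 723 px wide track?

Each extra column adds 103 + 28 = 131 px.
(723 + 28) / 131 = 5.73, so 5 columns fit.

5 columns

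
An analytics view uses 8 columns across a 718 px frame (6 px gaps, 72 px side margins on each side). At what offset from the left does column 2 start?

144.5 px

Content = 718 − 2·72 = 574 px.
Subtracting 7 gaps of 6 leaves 532 for 8 columns, so c = 66.5 px.
Column 2 starts at margin + 1·(column + gutter) = 72 + 1·72.5 = 144.5 px.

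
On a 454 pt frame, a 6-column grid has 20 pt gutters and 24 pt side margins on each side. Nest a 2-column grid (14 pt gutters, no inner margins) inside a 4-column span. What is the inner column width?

Inside the margins: 454 − 48 = 406 pt.
6c + 5·20 = 406 → 6c = 306 → c = 51 pt.
4 columns plus 3 gutters: 204 + 60 = 264 pt.
Subtracting 1 gutter of 14 leaves 250 for 2 columns, so d = 125 pt.

125 pt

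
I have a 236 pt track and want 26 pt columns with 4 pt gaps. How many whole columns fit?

8 columns: 8·26 + 7·4 = 236 pt ≤ 236.
9 columns: 266 pt > 236. So 8.

8 columns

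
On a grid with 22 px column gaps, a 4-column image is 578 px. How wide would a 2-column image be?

278 px

4c + 3·22 = 578 → 4c = 512 → c = 128 px.
2 columns plus 1 column gap: 256 + 22 = 278 px.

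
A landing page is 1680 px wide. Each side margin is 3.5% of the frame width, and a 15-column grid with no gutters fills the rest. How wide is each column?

Margins: 3.5% × 1680 = 58.8 px each, so content = 1680 − 117.6 = 1562.4 px.
1562.4 / 15 = 104.16 px per column.

104.16 px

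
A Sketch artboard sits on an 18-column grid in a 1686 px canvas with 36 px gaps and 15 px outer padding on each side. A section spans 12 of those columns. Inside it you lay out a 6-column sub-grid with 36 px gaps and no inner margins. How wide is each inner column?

Inside the margins: 1686 − 30 = 1656 px.
1656 − 17·36 = 1044; ÷18 gives c = 58 px.
12 columns plus 11 gaps: 696 + 396 = 1092 px.
6 columns + 5 gaps: 6d + 5·36 = 1092.
6d = 1092 − 180 = 912, so d = 152 px.

152 px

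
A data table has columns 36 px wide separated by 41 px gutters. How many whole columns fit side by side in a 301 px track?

4 columns

k columns need k·36 + (k−1)·41 = k·77 − 41.
k·77 − 41 ≤ 301 → k ≤ 342 / 77 ≈ 4.44, so k = 4.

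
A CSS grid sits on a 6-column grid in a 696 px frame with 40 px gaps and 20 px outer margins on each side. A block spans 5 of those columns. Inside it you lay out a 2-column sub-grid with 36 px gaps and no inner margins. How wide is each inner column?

Take off 40 px of margins, leaving 656 px.
656 − 5·40 = 456; ÷6 gives c = 76 px.
5 columns plus 4 gaps: 380 + 160 = 540 px.
540 − 1·36 = 504; ÷2 gives d = 252 px.

252 px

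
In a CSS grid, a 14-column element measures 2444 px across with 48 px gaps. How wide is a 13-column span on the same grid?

2444 − 13·48 = 1820; ÷14 gives c = 130 px.
13 columns plus 12 gaps: 1690 + 576 = 2266 px.

2266 px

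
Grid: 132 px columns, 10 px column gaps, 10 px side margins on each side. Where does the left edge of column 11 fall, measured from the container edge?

Before column 11: the margin + 10 columns + 10 column gaps.
Offset = 10 + 10·(132 + 10) = 10 + 1420 = 1430 px.

1430 px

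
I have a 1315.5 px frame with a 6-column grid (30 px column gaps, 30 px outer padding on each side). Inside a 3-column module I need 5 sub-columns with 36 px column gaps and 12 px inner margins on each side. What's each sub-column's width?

88.95 px

Subtract both margins: 1315.5 − 2·30 = 1255.5 px.
Subtracting 5 column gaps of 30 leaves 1105.5 for 6 columns, so c = 184.25 px.
3-column span = 3·184.25 + 2·30 = 612.75 px.
Inner content = 612.75 − 2·12 = 588.75 px.
5 columns + 4 column gaps: 5d + 4·36 = 588.75.
5d = 588.75 − 144 = 444.75, so d = 88.95 px.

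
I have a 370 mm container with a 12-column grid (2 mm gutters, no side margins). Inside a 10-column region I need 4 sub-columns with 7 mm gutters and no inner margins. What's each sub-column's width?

71.75 mm

12 columns + 11 gutters: 12c + 11·2 = 370.
12c = 370 − 22 = 348, so c = 29 mm.
10-column span = 10·29 + 9·2 = 308 mm.
4 columns + 3 gutters: 4d + 3·7 = 308.
4d = 308 − 21 = 287, so d = 71.75 mm.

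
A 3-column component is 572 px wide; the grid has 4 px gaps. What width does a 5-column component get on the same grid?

956 px

3c + 2·4 = 572 → 3c = 564 → c = 188 px.
5-column span = 5·188 + 4·4 = 956 px.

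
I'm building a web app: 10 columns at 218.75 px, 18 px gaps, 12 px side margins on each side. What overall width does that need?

Artboard = 2·12 + 10·218.75 + 9·18 = 24 + 2187.5 + 162 = 2373.5 px.

2373.5 px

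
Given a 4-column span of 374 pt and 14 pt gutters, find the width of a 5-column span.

471 pt

Subtracting 3 gutters of 14 leaves 332 for 4 columns, so c = 83 pt.
5 columns plus 4 gutters: 415 + 56 = 471 pt.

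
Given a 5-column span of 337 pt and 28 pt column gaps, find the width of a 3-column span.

337 − 4·28 = 225; ÷5 gives c = 45 pt.
3 columns plus 2 column gaps: 135 + 56 = 191 pt.

191 pt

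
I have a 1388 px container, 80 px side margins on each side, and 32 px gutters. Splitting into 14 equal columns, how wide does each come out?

58 px

Subtract both margins: 1388 − 2·80 = 1228 px.
Subtracting 13 gutters of 32 leaves 812 for 14 columns, so c = 58 px.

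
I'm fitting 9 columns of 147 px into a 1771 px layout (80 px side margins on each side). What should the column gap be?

Take off 160 px of margins, leaving 1611 px.
9 columns take 9·147 = 1323 px; remaining 288 splits into 8 column gaps.
g = 288 / 8 = 36 px.

36 px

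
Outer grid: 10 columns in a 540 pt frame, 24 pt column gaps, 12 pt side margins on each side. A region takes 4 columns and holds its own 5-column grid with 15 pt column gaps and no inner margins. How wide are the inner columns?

26.4 pt

Subtract both margins: 540 − 2·12 = 516 pt.
10 columns + 9 column gaps: 10c + 9·24 = 516.
10c = 516 − 216 = 300, so c = 30 pt.
4-column span = 4·30 + 3·24 = 192 pt.
192 − 4·15 = 132; ÷5 gives d = 26.4 pt.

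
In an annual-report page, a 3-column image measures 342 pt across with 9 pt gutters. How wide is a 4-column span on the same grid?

459 pt

3c + 2·9 = 342 → 3c = 324 → c = 108 pt.
Span of 4: 4·108 + 3·9 = 432 + 27 = 459 pt.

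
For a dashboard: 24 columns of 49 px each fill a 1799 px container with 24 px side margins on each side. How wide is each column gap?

Content width = 1799 − 2·24 = 1751 px.
24·49 + 23g = 1751 → 23g = 575 → g = 25 px.

25 px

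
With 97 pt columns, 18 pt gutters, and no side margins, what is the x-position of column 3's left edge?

230 pt

No margin, so column 3 starts at 2·(column + gutter) = 2·115 = 230 pt.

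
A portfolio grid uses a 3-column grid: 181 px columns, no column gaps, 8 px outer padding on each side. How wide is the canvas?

Total width: 2·8 + 3·181 = 559 px.

559 px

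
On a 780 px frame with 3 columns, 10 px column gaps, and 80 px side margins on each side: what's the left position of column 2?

290 px

Subtract both margins: 780 − 2·80 = 620 px.
Subtracting 2 column gaps of 10 leaves 600 for 3 columns, so c = 200 px.
Before column 2: the margin + 1 column + 1 column gap.
Offset = 80 + 1·(200 + 10) = 80 + 210 = 290 px.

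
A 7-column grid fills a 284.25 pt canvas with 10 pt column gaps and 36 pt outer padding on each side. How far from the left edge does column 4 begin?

131.25 pt

Subtract both margins: 284.25 − 2·36 = 212.25 pt.
7 columns + 6 column gaps: 7c + 6·10 = 212.25.
7c = 212.25 − 60 = 152.25, so c = 21.75 pt.
Before column 4: the margin + 3 columns + 3 column gaps.
Offset = 36 + 3·(21.75 + 10) = 36 + 95.25 = 131.25 pt.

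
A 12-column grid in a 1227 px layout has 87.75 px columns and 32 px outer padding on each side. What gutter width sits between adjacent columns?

Take off 64 px of margins, leaving 1163 px.
Columns use 1053 px, leaving 110 px across 11 gutters = 10 px each.

10 px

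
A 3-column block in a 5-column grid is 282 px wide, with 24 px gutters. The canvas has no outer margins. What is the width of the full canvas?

486 px

282 − 2·24 = 234; ÷3 gives c = 78 px.
Summing: 390 + 96 = 486 px.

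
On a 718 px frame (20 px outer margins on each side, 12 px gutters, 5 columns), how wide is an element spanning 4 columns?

540 px

Subtract both margins: 718 − 2·20 = 678 px.
678 − 4·12 = 630; ÷5 gives c = 126 px.
4 columns plus 3 gutters: 504 + 36 = 540 px.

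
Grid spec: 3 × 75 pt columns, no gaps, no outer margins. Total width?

Container = 3·75 = 225 = 225 pt.

225 pt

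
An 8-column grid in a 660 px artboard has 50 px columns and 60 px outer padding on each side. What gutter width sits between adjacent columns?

20 px

Content width = 660 − 2·60 = 540 px.
Columns use 400 px, leaving 140 px across 7 gutters = 20 px each.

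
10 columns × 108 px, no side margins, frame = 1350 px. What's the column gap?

10·108 + 9g = 1350 → 9g = 270 → g = 30 px.

30 px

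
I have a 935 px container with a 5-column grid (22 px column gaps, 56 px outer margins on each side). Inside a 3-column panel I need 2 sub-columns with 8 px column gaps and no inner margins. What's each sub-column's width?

Inside the margins: 935 − 112 = 823 px.
5 columns + 4 column gaps: 5c + 4·22 = 823.
5c = 823 − 88 = 735, so c = 147 px.
3 columns plus 2 column gaps: 441 + 44 = 485 px.
485 − 1·8 = 477; ÷2 gives d = 238.5 px.

238.5 px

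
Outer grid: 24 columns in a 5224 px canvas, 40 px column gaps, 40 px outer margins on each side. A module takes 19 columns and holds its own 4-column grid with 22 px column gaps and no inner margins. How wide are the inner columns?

Subtract both margins: 5224 − 2·40 = 5144 px.
Subtracting 23 column gaps of 40 leaves 4224 for 24 columns, so c = 176 px.
19-column span = 19·176 + 18·40 = 4064 px.
4d + 3·22 = 4064 → 4d = 3998 → d = 999.5 px.

999.5 px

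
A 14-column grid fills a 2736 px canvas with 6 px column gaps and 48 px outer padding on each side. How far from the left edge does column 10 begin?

1749 px

Content = 2736 − 2·48 = 2640 px.
14c + 13·6 = 2640 → 14c = 2562 → c = 183 px.
Each column+gutter stride is 189 px; 9 of them past the 48 px margin is 48 + 1701 = 1749 px.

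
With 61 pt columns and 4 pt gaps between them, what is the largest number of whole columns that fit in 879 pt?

13 columns

k columns need k·61 + (k−1)·4 = k·65 − 4.
k·65 − 4 ≤ 879 → k ≤ 883 / 65 ≈ 13.58, so k = 13.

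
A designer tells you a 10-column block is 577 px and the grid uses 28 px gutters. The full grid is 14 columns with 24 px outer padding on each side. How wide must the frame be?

10c + 9·28 = 577 → 10c = 325 → c = 32.5 px.
Total width: 2·24 + 14·32.5 + 13·28 = 867 px.

867 px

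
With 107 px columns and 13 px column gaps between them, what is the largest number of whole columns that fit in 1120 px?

k columns need k·107 + (k−1)·13 = k·120 − 13.
k·120 − 13 ≤ 1120 → k ≤ 1133 / 120 ≈ 9.44, so k = 9.

9 columns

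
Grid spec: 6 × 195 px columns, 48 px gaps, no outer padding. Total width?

Summing: 1170 + 240 = 1410 px.

1410 px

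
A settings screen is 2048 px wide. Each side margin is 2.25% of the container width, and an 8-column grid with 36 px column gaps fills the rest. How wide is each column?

212.98 px

Margins: 2.25% × 2048 = 46.08 px each, so content = 2048 − 92.16 = 1955.84 px.
8c + 7·36 = 1955.84 → 8c = 1703.84 → c = 212.98 px.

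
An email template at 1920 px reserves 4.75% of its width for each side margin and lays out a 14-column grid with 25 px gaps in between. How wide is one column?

1920 × (1 − 2·4.75%) = 1920 × 90.5% = 1737.6 px for the columns.
14 columns + 13 gaps: 14c + 13·25 = 1737.6.
14c = 1737.6 − 325 = 1412.6, so c = 100.9 px.

100.9 px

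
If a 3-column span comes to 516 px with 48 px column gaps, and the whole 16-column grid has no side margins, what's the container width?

Subtracting 2 column gaps of 48 leaves 420 for 3 columns, so c = 140 px.
Summing: 2240 + 720 = 2960 px.

2960 px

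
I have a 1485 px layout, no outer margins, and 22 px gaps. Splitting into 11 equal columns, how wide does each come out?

11 columns + 10 gaps: 11c + 10·22 = 1485.
11c = 1485 − 220 = 1265, so c = 115 px.

115 px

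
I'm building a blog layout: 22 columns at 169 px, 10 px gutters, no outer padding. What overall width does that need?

Summing: 3718 + 210 = 3928 px.

3928 px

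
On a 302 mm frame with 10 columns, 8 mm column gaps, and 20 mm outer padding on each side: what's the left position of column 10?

263 mm

Take off 40 mm of margins, leaving 262 mm.
262 − 9·8 = 190; ÷10 gives c = 19 mm.
Before column 10: the margin + 9 columns + 9 column gaps.
Offset = 20 + 9·(19 + 8) = 20 + 243 = 263 mm.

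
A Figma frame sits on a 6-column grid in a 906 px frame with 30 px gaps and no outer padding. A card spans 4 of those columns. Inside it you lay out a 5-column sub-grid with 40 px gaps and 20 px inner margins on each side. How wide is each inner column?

78.8 px

6c + 5·30 = 906 → 6c = 756 → c = 126 px.
4-column span = 4·126 + 3·30 = 594 px.
Inner content = 594 − 2·20 = 554 px.
5 columns + 4 gaps: 5d + 4·40 = 554.
5d = 554 − 160 = 394, so d = 78.8 px.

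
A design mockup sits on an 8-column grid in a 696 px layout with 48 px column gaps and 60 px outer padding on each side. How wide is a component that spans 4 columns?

264 px

Take off 120 px of margins, leaving 576 px.
8 columns + 7 column gaps: 8c + 7·48 = 576.
8c = 576 − 336 = 240, so c = 30 px.
Span of 4: 4·30 + 3·48 = 120 + 144 = 264 px.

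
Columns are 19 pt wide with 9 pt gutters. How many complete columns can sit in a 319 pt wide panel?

11 columns

Each extra column adds 19 + 9 = 28 pt.
(319 + 9) / 28 = 11.71, so 11 columns fit.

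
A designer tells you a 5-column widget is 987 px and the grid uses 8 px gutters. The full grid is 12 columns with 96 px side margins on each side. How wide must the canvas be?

5c + 4·8 = 987 → 5c = 955 → c = 191 px.
Total width: 2·96 + 12·191 + 11·8 = 2572 px.

2572 px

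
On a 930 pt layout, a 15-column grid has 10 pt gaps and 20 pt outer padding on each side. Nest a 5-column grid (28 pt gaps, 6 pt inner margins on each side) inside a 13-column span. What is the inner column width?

Inside the margins: 930 − 40 = 890 pt.
15c + 14·10 = 890 → 15c = 750 → c = 50 pt.
13 columns plus 12 gaps: 650 + 120 = 770 pt.
Inner content = 770 − 2·6 = 758 pt.
Subtracting 4 gaps of 28 leaves 646 for 5 columns, so d = 129.2 pt.

129.2 pt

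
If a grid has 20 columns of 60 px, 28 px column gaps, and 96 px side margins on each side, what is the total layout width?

1924 px

Layout = 2·96 + 20·60 + 19·28 = 192 + 1200 + 532 = 1924 px.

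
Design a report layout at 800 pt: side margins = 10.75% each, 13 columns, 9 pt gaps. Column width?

800 × (1 − 2·10.75%) = 800 × 78.5% = 628 pt for the columns.
Subtracting 12 gaps of 9 leaves 520 for 13 columns, so c = 40 pt.

40 pt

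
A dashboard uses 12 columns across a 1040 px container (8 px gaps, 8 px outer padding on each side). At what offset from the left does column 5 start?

352 px

Subtract both margins: 1040 − 2·8 = 1024 px.
1024 − 11·8 = 936; ÷12 gives c = 78 px.
Each column+gutter stride is 86 px; 4 of them past the 8 px margin is 8 + 344 = 352 px.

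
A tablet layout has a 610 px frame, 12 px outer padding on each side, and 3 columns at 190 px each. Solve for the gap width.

8 px

Subtract both margins: 610 − 2·12 = 586 px.
3·190 + 2g = 586 → 2g = 16 → g = 8 px.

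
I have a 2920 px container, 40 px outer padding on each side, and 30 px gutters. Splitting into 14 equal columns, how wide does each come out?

Subtract both margins: 2920 − 2·40 = 2840 px.
14 columns + 13 gutters: 14c + 13·30 = 2840.
14c = 2840 − 390 = 2450, so c = 175 px.

175 px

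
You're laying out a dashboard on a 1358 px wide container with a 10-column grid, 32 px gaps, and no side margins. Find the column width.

107 px

1358 − 9·32 = 1070; ÷10 gives c = 107 px.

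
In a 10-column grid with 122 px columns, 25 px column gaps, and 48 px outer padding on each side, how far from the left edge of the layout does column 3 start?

Column 3 starts at margin + 2·(column + gutter) = 48 + 2·147 = 342 px.

342 px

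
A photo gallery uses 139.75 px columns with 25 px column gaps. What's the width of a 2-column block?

2-column span = 2·139.75 + 1·25 = 304.5 px.

304.5 px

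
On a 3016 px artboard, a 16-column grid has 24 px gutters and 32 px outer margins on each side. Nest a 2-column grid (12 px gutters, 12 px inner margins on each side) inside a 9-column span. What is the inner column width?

807 px

Inside the margins: 3016 − 64 = 2952 px.
2952 − 15·24 = 2592; ÷16 gives c = 162 px.
9-column span = 9·162 + 8·24 = 1650 px.
Inner content = 1650 − 2·12 = 1626 px.
1626 − 1·12 = 1614; ÷2 gives d = 807 px.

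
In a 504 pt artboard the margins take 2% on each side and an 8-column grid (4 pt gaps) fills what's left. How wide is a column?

504 × (1 − 2·2%) = 504 × 96% = 483.84 pt for the columns.
8 columns + 7 gaps: 8c + 7·4 = 483.84.
8c = 483.84 − 28 = 455.84, so c = 56.98 pt.

56.98 pt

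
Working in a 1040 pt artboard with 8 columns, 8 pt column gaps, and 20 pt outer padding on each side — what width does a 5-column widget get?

Inside the margins: 1040 − 40 = 1000 pt.
Subtracting 7 column gaps of 8 leaves 944 for 8 columns, so c = 118 pt.
5-column span = 5·118 + 4·8 = 622 pt.

622 pt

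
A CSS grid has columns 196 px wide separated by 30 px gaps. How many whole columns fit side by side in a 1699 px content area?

k columns need k·196 + (k−1)·30 = k·226 − 30.
k·226 − 30 ≤ 1699 → k ≤ 1729 / 226 ≈ 7.65, so k = 7.

7 columns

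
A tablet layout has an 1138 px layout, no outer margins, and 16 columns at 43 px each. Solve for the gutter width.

Columns use 688 px, leaving 450 px across 15 gutters = 30 px each.

30 px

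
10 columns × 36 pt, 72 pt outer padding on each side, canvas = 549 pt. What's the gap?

5 pt

Inside the margins: 549 − 144 = 405 pt.
10·36 + 9g = 405 → 9g = 45 → g = 5 pt.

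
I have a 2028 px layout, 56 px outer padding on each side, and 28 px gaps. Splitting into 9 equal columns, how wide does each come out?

188 px

Inside the margins: 2028 − 112 = 1916 px.
1916 − 8·28 = 1692; ÷9 gives c = 188 px.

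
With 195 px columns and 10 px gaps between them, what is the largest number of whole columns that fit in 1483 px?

k columns need k·195 + (k−1)·10 = k·205 − 10.
k·205 − 10 ≤ 1483 → k ≤ 1493 / 205 ≈ 7.28, so k = 7.

7 columns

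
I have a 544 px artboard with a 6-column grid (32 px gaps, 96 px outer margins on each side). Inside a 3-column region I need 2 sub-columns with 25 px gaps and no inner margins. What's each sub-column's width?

67.5 px

Inside the margins: 544 − 192 = 352 px.
Subtracting 5 gaps of 32 leaves 192 for 6 columns, so c = 32 px.
3-column span = 3·32 + 2·32 = 160 px.
2d + 1·25 = 160 → 2d = 135 → d = 67.5 px.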